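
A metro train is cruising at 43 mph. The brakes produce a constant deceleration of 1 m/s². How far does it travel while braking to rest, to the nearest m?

43 mph × 0.44704 = 19.2227 m/s.
Braking distance = v²/(2a) = 19.2227² / (2 × 1.000) = 369.512 / 2.000 = 184.756 m.

Braking distance ≈ 185 m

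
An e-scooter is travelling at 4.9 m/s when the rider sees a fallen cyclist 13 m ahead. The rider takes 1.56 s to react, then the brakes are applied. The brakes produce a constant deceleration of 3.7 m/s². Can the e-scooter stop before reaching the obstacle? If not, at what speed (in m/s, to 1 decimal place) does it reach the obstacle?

Reaction distance = 4.9000 × 1.56 = 7.644 m.
Braking distance = v²/(2a) = 24.010 / 7.400 = 3.245 m.
Total stopping distance = 7.644 + 3.245 = 10.889 m, vs 13 m available — it stops with 13 − 10.889 = 2.111 m to spare.

Yes — it stops about 2.1 m short of the obstacle, so it never reaches it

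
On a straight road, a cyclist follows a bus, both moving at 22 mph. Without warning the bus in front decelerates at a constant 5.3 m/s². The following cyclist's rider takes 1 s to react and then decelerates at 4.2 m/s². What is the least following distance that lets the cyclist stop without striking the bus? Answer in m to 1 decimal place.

22 mph × 0.44704 = 9.8349 m/s.
Leader travels v²/(2a_L) = 96.725 / 10.600 = 9.125 m before stopping.
Follower covers v·t_r = 9.8349 × 1 = 9.835 m while reacting, then v²/(2a_F) = 96.725 / 8.400 = 11.515 m while braking, for a total of 9.835 + 11.515 = 21.350 m.
Since a_F ≤ a_L and the follower starts braking later, the follower is never slower than the leader, so the closest approach is when both have stopped.
Minimum gap = 21.350 − 9.125 = 12.225 m.

Minimum gap ≈ 12.2 m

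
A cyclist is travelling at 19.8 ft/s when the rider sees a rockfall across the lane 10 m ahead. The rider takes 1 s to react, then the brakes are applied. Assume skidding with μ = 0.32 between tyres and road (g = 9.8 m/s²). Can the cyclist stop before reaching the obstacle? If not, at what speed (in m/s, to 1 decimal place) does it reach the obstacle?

No — it strikes the obstacle at 3.4 m/s

19.8 ft/s × 0.3048 = 6.0350 m/s.
a = μg = 0.32 × 9.8 = 3.136 m/s².
Reaction distance = 6.0350 × 1 = 6.035 m.
Braking distance needed to stop: v²/(2a) = 36.421 / 6.272 = 5.807 m, so total needed = 6.035 + 5.807 = 11.842 m > 10 m — it cannot stop.
Distance remaining when braking begins: 10 − 6.035 = 3.965 m.
v² = v₀² − 2a·d = 36.421 − 2 × 3.136 × 3.965 = 11.553 m²/s².
v = √11.553 = 3.399 m/s.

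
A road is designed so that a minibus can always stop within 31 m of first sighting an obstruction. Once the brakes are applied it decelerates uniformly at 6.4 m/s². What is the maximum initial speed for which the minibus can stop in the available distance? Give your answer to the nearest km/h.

Maximum speed ≈ 72 km/h

v²/(2a) = d ⇒ v = √(2 × 6.400 × 31) = √396.80 = 19.9198 m/s.
19.9198 m/s × 3.6 = 71.711 km/h.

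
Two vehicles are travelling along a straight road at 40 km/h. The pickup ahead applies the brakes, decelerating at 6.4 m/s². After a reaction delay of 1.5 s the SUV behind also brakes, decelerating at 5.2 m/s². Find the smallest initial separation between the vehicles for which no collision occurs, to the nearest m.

Minimum gap ≈ 19 m

40 km/h ÷ 3.6 = 11.1111 m/s.
Leader travels v²/(2a_L) = 123.457 / 12.800 = 9.645 m before stopping.
Follower covers v·t_r = 11.1111 × 1.5 = 16.667 m while reacting, then v²/(2a_F) = 123.457 / 10.400 = 11.871 m while braking, for a total of 16.667 + 11.871 = 28.538 m.
Since a_F ≤ a_L and the follower starts braking later, the follower is never slower than the leader, so the closest approach is when both have stopped.
Minimum gap = 28.538 − 9.645 = 18.893 m.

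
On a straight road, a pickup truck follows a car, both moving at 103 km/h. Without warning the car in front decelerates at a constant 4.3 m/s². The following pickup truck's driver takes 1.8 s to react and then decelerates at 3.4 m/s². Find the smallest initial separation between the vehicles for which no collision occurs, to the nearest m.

103 km/h ÷ 3.6 = 28.6111 m/s.
Leader travels v²/(2a_L) = 818.595 / 8.600 = 95.185 m before stopping.
Follower covers v·t_r = 28.6111 × 1.8 = 51.500 m while reacting, then v²/(2a_F) = 818.595 / 6.800 = 120.382 m while braking, for a total of 51.500 + 120.382 = 171.882 m.
Since a_F ≤ a_L and the follower starts braking later, the follower is never slower than the leader, so the closest approach is when both have stopped.
Minimum gap = 171.882 − 95.185 = 76.697 m.

Minimum gap ≈ 77 m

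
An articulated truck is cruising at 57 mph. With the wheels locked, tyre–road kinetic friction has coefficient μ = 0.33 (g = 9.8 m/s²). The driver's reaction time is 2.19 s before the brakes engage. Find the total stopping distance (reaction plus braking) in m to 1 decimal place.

57 mph × 0.44704 = 25.4813 m/s.
a = μg = 0.33 × 9.8 = 3.234 m/s².
Reaction distance = v·t_r = 25.4813 × 2.19 = 55.804 m.
Braking distance = v²/(2a) = 25.4813² / (2 × 3.234) = 649.297 / 6.468 = 100.386 m.
Total = 55.804 + 100.386 = 156.190 m.

Total stopping distance ≈ 156.2 m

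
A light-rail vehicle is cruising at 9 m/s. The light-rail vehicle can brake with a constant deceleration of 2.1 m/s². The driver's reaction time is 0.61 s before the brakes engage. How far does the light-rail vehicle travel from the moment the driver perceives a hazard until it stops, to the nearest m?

Total stopping distance ≈ 25 m

Reaction distance = v·t_r = 9.0000 × 0.61 = 5.490 m.
Braking distance = v²/(2a) = 9.0000² / (2 × 2.100) = 81.000 / 4.200 = 19.286 m.
Total = 5.490 + 19.286 = 24.776 m.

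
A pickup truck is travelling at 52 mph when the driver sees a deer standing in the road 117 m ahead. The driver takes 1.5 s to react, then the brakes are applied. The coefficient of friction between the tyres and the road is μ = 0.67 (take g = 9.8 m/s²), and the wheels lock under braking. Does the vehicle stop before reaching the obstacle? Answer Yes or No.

Yes

52 mph × 0.44704 = 23.2461 m/s.
a = μg = 0.67 × 9.8 = 6.566 m/s².
Reaction distance = 23.2461 × 1.5 = 34.869 m.
Braking distance = v²/(2a) = 540.381 / 13.132 = 41.150 m.
Total stopping distance = 34.869 + 41.150 = 76.019 m, vs 117 m available — it stops with 117 − 76.019 = 40.981 m to spare.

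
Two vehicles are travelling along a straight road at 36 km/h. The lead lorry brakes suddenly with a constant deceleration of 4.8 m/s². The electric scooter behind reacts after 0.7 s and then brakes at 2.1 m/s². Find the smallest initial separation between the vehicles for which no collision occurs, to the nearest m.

36 km/h ÷ 3.6 = 10.0000 m/s.
Leader travels v²/(2a_L) = 100.000 / 9.600 = 10.417 m before stopping.
Follower covers v·t_r = 10.0000 × 0.7 = 7.000 m while reacting, then v²/(2a_F) = 100.000 / 4.200 = 23.810 m while braking, for a total of 7.000 + 23.810 = 30.810 m.
Since a_F ≤ a_L and the follower starts braking later, the follower is never slower than the leader, so the closest approach is when both have stopped.
Minimum gap = 30.810 − 10.417 = 20.393 m.

Minimum gap ≈ 20 m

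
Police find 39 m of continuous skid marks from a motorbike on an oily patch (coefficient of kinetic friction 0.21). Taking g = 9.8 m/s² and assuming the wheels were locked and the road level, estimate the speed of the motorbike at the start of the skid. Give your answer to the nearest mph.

Initial speed ≈ 28 mph

Deceleration a = μg = 0.21 × 9.8 = 2.058 m/s².
v = √(2a·d) = √(2 × 2.058 × 39) = √160.524 = 12.6698 m/s.
= 12.6698 ÷ 0.44704 = 28.342 mph.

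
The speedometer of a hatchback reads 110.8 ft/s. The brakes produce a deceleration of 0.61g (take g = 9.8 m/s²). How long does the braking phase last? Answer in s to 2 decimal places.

Braking time ≈ 5.65 s

110.8 ft/s × 0.3048 = 33.7718 m/s.
a = 0.61 × 9.8 = 5.978 m/s².
Braking time = v/a = 33.7718 / 5.978 = 5.649 s.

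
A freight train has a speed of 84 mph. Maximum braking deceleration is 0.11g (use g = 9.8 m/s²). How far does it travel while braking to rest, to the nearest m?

Braking distance ≈ 654 m

84 mph × 0.44704 = 37.5514 m/s.
a = 0.11 × 9.8 = 1.078 m/s².
Braking distance = v²/(2a) = 37.5514² / (2 × 1.078) = 1410.108 / 2.156 = 654.039 m.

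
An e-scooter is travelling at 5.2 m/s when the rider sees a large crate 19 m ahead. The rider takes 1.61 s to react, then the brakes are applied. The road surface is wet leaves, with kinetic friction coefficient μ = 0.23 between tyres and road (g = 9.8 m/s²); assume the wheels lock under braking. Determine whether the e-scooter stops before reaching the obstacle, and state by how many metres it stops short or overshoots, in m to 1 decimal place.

a = μg = 0.23 × 9.8 = 2.254 m/s².
Reaction distance = 5.2000 × 1.61 = 8.372 m.
Braking distance = v²/(2a) = 27.040 / 4.508 = 5.998 m.
Total stopping distance = 8.372 + 5.998 = 14.370 m, vs 19 m available — it stops with 19 − 14.370 = 4.630 m to spare.

Yes — it stops 4.6 m short of the obstacle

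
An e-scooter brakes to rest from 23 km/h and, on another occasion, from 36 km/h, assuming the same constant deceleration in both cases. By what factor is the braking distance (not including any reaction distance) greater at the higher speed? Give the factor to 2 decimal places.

Braking distance d = v²/(2a), so with a fixed, d ∝ v².
Factor = (36/23)² = 1.5652² = 2.4499.

Factor ≈ 2.45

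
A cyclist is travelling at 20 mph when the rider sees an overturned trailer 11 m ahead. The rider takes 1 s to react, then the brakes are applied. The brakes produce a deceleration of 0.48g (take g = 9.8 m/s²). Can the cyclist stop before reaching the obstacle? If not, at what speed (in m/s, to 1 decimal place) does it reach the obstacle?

20 mph × 0.44704 = 8.9408 m/s.
a = 0.48 × 9.8 = 4.704 m/s².
Reaction distance = 8.9408 × 1 = 8.941 m.
Braking distance needed to stop: v²/(2a) = 79.938 / 9.408 = 8.497 m, so total needed = 8.941 + 8.497 = 17.438 m > 11 m — it cannot stop.
Distance remaining when braking begins: 11 − 8.941 = 2.059 m.
v² = v₀² − 2a·d = 79.938 − 2 × 4.704 × 2.059 = 60.567 m²/s².
v = √60.567 = 7.782 m/s.

No — it strikes the obstacle at 7.8 m/s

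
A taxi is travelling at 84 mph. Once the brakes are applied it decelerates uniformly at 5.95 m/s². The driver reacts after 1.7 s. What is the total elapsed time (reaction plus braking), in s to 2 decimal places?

84 mph × 0.44704 = 37.5514 m/s.
Braking time = v/a = 37.5514 / 5.950 = 6.311 s.
Total = 1.7 + 6.311 = 8.011 s.

Total time ≈ 8.01 s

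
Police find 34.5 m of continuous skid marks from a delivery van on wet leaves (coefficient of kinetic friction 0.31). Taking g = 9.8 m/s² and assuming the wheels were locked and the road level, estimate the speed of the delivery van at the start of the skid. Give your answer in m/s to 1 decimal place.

Initial speed ≈ 14.5 m/s

Deceleration a = μg = 0.31 × 9.8 = 3.038 m/s².
v = √(2a·d) = √(2 × 3.038 × 34.5) = √209.622 = 14.4783 m/s.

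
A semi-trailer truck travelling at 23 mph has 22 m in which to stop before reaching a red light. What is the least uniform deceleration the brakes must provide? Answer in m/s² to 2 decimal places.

Required deceleration ≈ 2.40 m/s²

23 mph × 0.44704 = 10.2819 m/s.
v² = 2a·d ⇒ a = v²/(2d) = 10.2819² / (2 × 22.000) = 105.717 / 44.000 = 2.4027 m/s².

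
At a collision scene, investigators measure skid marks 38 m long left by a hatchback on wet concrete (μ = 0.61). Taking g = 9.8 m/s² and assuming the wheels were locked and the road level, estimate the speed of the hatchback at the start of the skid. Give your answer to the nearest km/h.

Deceleration a = μg = 0.61 × 9.8 = 5.978 m/s².
v = √(2a·d) = √(2 × 5.978 × 38) = √454.328 = 21.3150 m/s.
= 21.3150 × 3.6 = 76.734 km/h.

Initial speed ≈ 77 km/h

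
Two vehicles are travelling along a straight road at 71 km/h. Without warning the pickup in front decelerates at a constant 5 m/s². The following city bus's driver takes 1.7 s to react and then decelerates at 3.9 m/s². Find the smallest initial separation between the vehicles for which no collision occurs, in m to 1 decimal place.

71 km/h ÷ 3.6 = 19.7222 m/s.
Leader travels v²/(2a_L) = 388.965 / 10.000 = 38.896 m before stopping.
Follower covers v·t_r = 19.7222 × 1.7 = 33.528 m while reacting, then v²/(2a_F) = 388.965 / 7.800 = 49.867 m while braking, for a total of 33.528 + 49.867 = 83.395 m.
Since a_F ≤ a_L and the follower starts braking later, the follower is never slower than the leader, so the closest approach is when both have stopped.
Minimum gap = 83.395 − 38.896 = 44.499 m.

Minimum gap ≈ 44.5 m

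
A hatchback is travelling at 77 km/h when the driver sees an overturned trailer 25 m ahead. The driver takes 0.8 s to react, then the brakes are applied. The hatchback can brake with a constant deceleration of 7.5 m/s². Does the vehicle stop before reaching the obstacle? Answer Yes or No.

77 km/h ÷ 3.6 = 21.3889 m/s.
Reaction distance = 21.3889 × 0.8 = 17.111 m.
Braking distance = v²/(2a) = 457.485 / 15.000 = 30.499 m.
Total stopping distance = 17.111 + 30.499 = 47.610 m, vs 25 m available — it cannot stop in time and overshoots by 47.610 − 25 = 22.610 m.

No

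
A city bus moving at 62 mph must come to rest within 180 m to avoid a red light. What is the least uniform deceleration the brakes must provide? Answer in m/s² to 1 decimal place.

Required deceleration ≈ 2.1 m/s²

62 mph × 0.44704 = 27.7165 m/s.
v² = 2a·d ⇒ a = v²/(2d) = 27.7165² / (2 × 180.000) = 768.204 / 360.000 = 2.1339 m/s².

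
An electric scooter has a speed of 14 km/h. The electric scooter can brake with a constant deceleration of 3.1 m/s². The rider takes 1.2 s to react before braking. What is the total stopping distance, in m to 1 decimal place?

14 km/h ÷ 3.6 = 3.8889 m/s.
Reaction distance = v·t_r = 3.8889 × 1.2 = 4.667 m.
Braking distance = v²/(2a) = 3.8889² / (2 × 3.100) = 15.124 / 6.200 = 2.439 m.
Total = 4.667 + 2.439 = 7.106 m.

Total stopping distance ≈ 7.1 m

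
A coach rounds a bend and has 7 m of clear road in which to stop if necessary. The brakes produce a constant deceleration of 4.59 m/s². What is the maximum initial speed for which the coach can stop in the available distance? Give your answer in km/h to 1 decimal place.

v²/(2a) = d ⇒ v = √(2 × 4.590 × 7) = √64.26 = 8.0162 m/s.
8.0162 m/s × 3.6 = 28.858 km/h.

Maximum speed ≈ 28.9 km/h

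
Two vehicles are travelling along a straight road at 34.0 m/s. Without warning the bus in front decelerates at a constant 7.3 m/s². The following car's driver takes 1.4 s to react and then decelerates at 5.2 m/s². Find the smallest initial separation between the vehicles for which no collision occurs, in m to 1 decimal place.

Minimum gap ≈ 79.6 m

Leader travels v²/(2a_L) = 1156.000 / 14.600 = 79.178 m before stopping.
Follower covers v·t_r = 34.0000 × 1.4 = 47.600 m while reacting, then v²/(2a_F) = 1156.000 / 10.400 = 111.154 m while braking, for a total of 47.600 + 111.154 = 158.754 m.
Since a_F ≤ a_L and the follower starts braking later, the follower is never slower than the leader, so the closest approach is when both have stopped.
Minimum gap = 158.754 − 79.178 = 79.576 m.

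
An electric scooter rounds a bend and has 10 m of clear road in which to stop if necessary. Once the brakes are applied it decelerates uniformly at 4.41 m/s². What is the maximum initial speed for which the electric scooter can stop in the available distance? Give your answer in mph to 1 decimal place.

v²/(2a) = d ⇒ v = √(2 × 4.410 × 10) = √88.20 = 9.3915 m/s.
9.3915 m/s ÷ 0.44704 = 21.008 mph.

Maximum speed ≈ 21.0 mph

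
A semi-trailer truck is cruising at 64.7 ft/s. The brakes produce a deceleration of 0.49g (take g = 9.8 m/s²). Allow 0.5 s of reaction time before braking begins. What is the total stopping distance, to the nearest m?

Total stopping distance ≈ 50 m

64.7 ft/s × 0.3048 = 19.7206 m/s.
a = 0.49 × 9.8 = 4.802 m/s².
Reaction distance = v·t_r = 19.7206 × 0.5 = 9.860 m.
Braking distance = v²/(2a) = 19.7206² / (2 × 4.802) = 388.902 / 9.604 = 40.494 m.
Total = 9.860 + 40.494 = 50.354 m.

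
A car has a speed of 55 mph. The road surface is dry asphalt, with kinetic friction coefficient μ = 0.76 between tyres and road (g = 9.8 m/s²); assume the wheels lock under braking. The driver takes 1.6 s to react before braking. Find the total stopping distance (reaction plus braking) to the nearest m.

Total stopping distance ≈ 80 m

55 mph × 0.44704 = 24.5872 m/s.
a = μg = 0.76 × 9.8 = 7.448 m/s².
Reaction distance = v·t_r = 24.5872 × 1.6 = 39.340 m.
Braking distance = v²/(2a) = 24.5872² / (2 × 7.448) = 604.530 / 14.896 = 40.583 m.
Total = 39.340 + 40.583 = 79.923 m.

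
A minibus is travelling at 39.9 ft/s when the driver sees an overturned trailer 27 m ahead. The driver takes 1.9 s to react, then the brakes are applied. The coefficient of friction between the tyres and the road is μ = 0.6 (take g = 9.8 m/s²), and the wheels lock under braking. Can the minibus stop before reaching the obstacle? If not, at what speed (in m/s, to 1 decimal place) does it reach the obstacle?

No — it strikes the obstacle at 10.1 m/s

39.9 ft/s × 0.3048 = 12.1615 m/s.
a = μg = 0.6 × 9.8 = 5.880 m/s².
Reaction distance = 12.1615 × 1.9 = 23.107 m.
Braking distance needed to stop: v²/(2a) = 147.902 / 11.760 = 12.577 m, so total needed = 23.107 + 12.577 = 35.684 m > 27 m — it cannot stop.
Distance remaining when braking begins: 27 − 23.107 = 3.893 m.
v² = v₀² − 2a·d = 147.902 − 2 × 5.880 × 3.893 = 102.120 m²/s².
v = √102.120 = 10.105 m/s.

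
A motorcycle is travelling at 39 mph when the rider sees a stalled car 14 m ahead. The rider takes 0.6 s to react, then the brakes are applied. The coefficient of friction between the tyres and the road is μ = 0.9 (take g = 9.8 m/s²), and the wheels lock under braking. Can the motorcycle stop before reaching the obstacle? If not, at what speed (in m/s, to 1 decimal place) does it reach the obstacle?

No — it strikes the obstacle at 15.5 m/s

39 mph × 0.44704 = 17.4346 m/s.
a = μg = 0.9 × 9.8 = 8.820 m/s².
Reaction distance = 17.4346 × 0.6 = 10.461 m.
Braking distance needed to stop: v²/(2a) = 303.965 / 17.640 = 17.232 m, so total needed = 10.461 + 17.232 = 27.693 m > 14 m — it cannot stop.
Distance remaining when braking begins: 14 − 10.461 = 3.539 m.
v² = v₀² − 2a·d = 303.965 − 2 × 8.820 × 3.539 = 241.537 m²/s².
v = √241.537 = 15.541 m/s.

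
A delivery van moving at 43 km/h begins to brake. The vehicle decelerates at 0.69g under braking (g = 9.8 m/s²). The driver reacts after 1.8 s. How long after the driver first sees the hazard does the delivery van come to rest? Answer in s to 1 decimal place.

Total time ≈ 3.6 s

43 km/h ÷ 3.6 = 11.9444 m/s.
a = 0.69 × 9.8 = 6.762 m/s².
Braking time = v/a = 11.9444 / 6.762 = 1.766 s.
Total = 1.8 + 1.766 = 3.566 s.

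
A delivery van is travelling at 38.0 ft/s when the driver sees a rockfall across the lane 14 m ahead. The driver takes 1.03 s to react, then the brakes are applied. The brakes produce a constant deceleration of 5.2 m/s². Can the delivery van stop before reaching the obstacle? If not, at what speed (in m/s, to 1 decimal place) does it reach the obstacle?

No — it strikes the obstacle at 10.6 m/s

38 ft/s × 0.3048 = 11.5824 m/s.
Reaction distance = 11.5824 × 1.03 = 11.930 m.
Braking distance needed to stop: v²/(2a) = 134.152 / 10.400 = 12.899 m, so total needed = 11.930 + 12.899 = 24.829 m > 14 m — it cannot stop.
Distance remaining when braking begins: 14 − 11.930 = 2.070 m.
v² = v₀² − 2a·d = 134.152 − 2 × 5.200 × 2.070 = 112.624 m²/s².
v = √112.624 = 10.612 m/s.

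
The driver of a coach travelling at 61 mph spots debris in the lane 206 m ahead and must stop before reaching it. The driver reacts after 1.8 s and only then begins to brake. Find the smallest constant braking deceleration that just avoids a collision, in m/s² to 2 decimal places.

61 mph × 0.44704 = 27.2694 m/s.
Distance covered during reaction = 27.2694 × 1.8 = 49.085 m.
Distance available for braking: 206 − 49.085 = 156.915 m.
v² = 2a·d ⇒ a = v²/(2d) = 27.2694² / (2 × 156.915) = 743.620 / 313.830 = 2.3695 m/s².

Required deceleration ≈ 2.37 m/s²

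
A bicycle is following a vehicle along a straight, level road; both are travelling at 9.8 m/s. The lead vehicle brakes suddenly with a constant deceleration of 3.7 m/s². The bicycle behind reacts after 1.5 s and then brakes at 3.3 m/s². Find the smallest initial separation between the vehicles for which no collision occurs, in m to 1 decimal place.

Minimum gap ≈ 16.3 m

Leader travels v²/(2a_L) = 96.040 / 7.400 = 12.978 m before stopping.
Follower covers v·t_r = 9.8000 × 1.5 = 14.700 m while reacting, then v²/(2a_F) = 96.040 / 6.600 = 14.552 m while braking, for a total of 14.700 + 14.552 = 29.252 m.
Since a_F ≤ a_L and the follower starts braking later, the follower is never slower than the leader, so the closest approach is when both have stopped.
Minimum gap = 29.252 − 12.978 = 16.274 m.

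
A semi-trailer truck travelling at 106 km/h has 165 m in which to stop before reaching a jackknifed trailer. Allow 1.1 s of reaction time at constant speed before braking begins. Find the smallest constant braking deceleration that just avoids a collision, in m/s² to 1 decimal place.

106 km/h ÷ 3.6 = 29.4444 m/s.
Distance covered during reaction = 29.4444 × 1.1 = 32.389 m.
Distance available for braking: 165 − 32.389 = 132.611 m.
v² = 2a·d ⇒ a = v²/(2d) = 29.4444² / (2 × 132.611) = 866.973 / 265.222 = 3.2689 m/s².

Required deceleration ≈ 3.3 m/s²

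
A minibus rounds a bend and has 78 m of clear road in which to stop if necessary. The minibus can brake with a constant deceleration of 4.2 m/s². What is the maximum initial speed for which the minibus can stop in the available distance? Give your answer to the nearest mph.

v²/(2a) = d ⇒ v = √(2 × 4.200 × 78) = √655.20 = 25.5969 m/s.
25.5969 m/s ÷ 0.44704 = 57.259 mph.

Maximum speed ≈ 57 mph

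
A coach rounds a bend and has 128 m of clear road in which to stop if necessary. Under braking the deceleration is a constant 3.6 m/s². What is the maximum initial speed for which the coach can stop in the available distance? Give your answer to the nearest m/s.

Maximum speed ≈ 30 m/s

v²/(2a) = d ⇒ v = √(2 × 3.600 × 128) = √921.60 = 30.3579 m/s.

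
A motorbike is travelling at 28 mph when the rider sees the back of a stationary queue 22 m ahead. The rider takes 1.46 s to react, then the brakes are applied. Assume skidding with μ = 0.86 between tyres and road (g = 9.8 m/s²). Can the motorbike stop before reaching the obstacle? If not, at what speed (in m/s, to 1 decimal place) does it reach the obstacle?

28 mph × 0.44704 = 12.5171 m/s.
a = μg = 0.86 × 9.8 = 8.428 m/s².
Reaction distance = 12.5171 × 1.46 = 18.275 m.
Braking distance needed to stop: v²/(2a) = 156.678 / 16.856 = 9.295 m, so total needed = 18.275 + 9.295 = 27.570 m > 22 m — it cannot stop.
Distance remaining when braking begins: 22 − 18.275 = 3.725 m.
v² = v₀² − 2a·d = 156.678 − 2 × 8.428 × 3.725 = 93.889 m²/s².
v = √93.889 = 9.690 m/s.

No — it strikes the obstacle at 9.7 m/s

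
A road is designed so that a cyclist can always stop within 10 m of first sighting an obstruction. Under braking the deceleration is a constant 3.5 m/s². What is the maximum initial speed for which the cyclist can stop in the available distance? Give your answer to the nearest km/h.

Maximum speed ≈ 30 km/h

v²/(2a) = d ⇒ v = √(2 × 3.500 × 10) = √70.00 = 8.3666 m/s.
8.3666 m/s × 3.6 = 30.120 km/h.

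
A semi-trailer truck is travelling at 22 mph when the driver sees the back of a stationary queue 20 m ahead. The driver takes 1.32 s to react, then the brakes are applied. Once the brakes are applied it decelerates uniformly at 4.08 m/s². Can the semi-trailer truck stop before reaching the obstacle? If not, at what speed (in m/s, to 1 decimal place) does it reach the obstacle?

22 mph × 0.44704 = 9.8349 m/s.
Reaction distance = 9.8349 × 1.32 = 12.982 m.
Braking distance needed to stop: v²/(2a) = 96.725 / 8.160 = 11.854 m, so total needed = 12.982 + 11.854 = 24.836 m > 20 m — it cannot stop.
Distance remaining when braking begins: 20 − 12.982 = 7.018 m.
v² = v₀² − 2a·d = 96.725 − 2 × 4.080 × 7.018 = 39.458 m²/s².
v = √39.458 = 6.282 m/s.

No — it strikes the obstacle at 6.3 m/s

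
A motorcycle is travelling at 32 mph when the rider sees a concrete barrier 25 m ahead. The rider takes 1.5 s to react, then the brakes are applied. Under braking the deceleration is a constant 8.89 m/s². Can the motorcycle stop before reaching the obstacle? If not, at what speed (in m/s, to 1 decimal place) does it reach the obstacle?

No — it strikes the obstacle at 11.9 m/s

32 mph × 0.44704 = 14.3053 m/s.
Reaction distance = 14.3053 × 1.5 = 21.458 m.
Braking distance needed to stop: v²/(2a) = 204.642 / 17.780 = 11.510 m, so total needed = 21.458 + 11.510 = 32.968 m > 25 m — it cannot stop.
Distance remaining when braking begins: 25 − 21.458 = 3.542 m.
v² = v₀² − 2a·d = 204.642 − 2 × 8.890 × 3.542 = 141.665 m²/s².
v = √141.665 = 11.902 m/s.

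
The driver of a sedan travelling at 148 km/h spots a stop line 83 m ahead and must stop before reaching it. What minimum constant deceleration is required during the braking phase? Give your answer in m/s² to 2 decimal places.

148 km/h ÷ 3.6 = 41.1111 m/s.
v² = 2a·d ⇒ a = v²/(2d) = 41.1111² / (2 × 83.000) = 1690.123 / 166.000 = 10.1815 m/s².

Required deceleration ≈ 10.18 m/s²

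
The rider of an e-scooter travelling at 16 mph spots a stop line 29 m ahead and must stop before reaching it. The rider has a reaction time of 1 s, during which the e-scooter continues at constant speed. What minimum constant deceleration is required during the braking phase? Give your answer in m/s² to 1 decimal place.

16 mph × 0.44704 = 7.1526 m/s.
Distance covered during reaction = 7.1526 × 1 = 7.153 m.
Distance available for braking: 29 − 7.153 = 21.847 m.
v² = 2a·d ⇒ a = v²/(2d) = 7.1526² / (2 × 21.847) = 51.160 / 43.694 = 1.1709 m/s².

Required deceleration ≈ 1.2 m/s²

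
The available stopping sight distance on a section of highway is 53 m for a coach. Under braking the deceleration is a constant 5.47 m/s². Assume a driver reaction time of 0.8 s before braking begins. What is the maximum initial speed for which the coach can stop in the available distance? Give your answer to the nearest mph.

Stopping distance: v·t_r + v²/(2a) = 53 with t_r = 0.8 s and a = 5.470 m/s².
So v² + 8.752 v − 579.82 = 0.
Positive root: v = −a·t_r + √((a·t_r)² + 2a·d) = −4.376 + √(19.149 + 579.82) = 20.0978 m/s.
20.0978 m/s ÷ 0.44704 = 44.957 mph.

Maximum speed ≈ 45 mph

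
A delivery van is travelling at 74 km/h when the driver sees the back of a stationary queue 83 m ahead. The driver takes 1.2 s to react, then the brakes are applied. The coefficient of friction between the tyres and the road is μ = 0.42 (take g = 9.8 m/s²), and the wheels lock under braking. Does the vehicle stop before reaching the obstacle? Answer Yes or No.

Yes

74 km/h ÷ 3.6 = 20.5556 m/s.
a = μg = 0.42 × 9.8 = 4.116 m/s².
Reaction distance = 20.5556 × 1.2 = 24.667 m.
Braking distance = v²/(2a) = 422.533 / 8.232 = 51.328 m.
Total stopping distance = 24.667 + 51.328 = 75.995 m, vs 83 m available — it stops with 83 − 75.995 = 7.005 m to spare.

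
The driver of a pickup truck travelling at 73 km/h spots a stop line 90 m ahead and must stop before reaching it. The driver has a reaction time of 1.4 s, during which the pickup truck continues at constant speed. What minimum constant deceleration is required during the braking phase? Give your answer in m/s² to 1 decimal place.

Required deceleration ≈ 3.3 m/s²

73 km/h ÷ 3.6 = 20.2778 m/s.
Distance covered during reaction = 20.2778 × 1.4 = 28.389 m.
Distance available for braking: 90 − 28.389 = 61.611 m.
v² = 2a·d ⇒ a = v²/(2d) = 20.2778² / (2 × 61.611) = 411.189 / 123.222 = 3.3370 m/s².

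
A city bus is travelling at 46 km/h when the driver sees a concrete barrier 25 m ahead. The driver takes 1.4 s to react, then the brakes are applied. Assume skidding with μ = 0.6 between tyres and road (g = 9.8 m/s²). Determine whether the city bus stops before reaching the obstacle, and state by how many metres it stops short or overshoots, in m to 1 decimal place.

No — it overshoots by 6.8 m

46 km/h ÷ 3.6 = 12.7778 m/s.
a = μg = 0.6 × 9.8 = 5.880 m/s².
Reaction distance = 12.7778 × 1.4 = 17.889 m.
Braking distance = v²/(2a) = 163.272 / 11.760 = 13.884 m.
Total stopping distance = 17.889 + 13.884 = 31.773 m, vs 25 m available — it cannot stop in time and overshoots by 31.773 − 25 = 6.773 m.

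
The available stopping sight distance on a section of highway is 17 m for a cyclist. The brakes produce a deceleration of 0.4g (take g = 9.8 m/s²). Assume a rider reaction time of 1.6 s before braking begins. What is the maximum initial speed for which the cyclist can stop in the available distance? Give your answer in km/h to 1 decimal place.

Maximum speed ≈ 24.7 km/h

a = 0.4 × 9.8 = 3.920 m/s².
Stopping distance: v·t_r + v²/(2a) = 17 with t_r = 1.6 s and a = 3.920 m/s².
So v² + 12.544 v − 133.28 = 0.
Positive root: v = −a·t_r + √((a·t_r)² + 2a·d) = −6.272 + √(39.338 + 133.28) = 6.8664 m/s.
6.8664 m/s × 3.6 = 24.719 km/h.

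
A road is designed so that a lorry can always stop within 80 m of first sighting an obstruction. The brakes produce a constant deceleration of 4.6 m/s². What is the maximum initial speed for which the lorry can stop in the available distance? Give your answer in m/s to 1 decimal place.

v²/(2a) = d ⇒ v = √(2 × 4.600 × 80) = √736.00 = 27.1293 m/s.

Maximum speed ≈ 27.1 m/s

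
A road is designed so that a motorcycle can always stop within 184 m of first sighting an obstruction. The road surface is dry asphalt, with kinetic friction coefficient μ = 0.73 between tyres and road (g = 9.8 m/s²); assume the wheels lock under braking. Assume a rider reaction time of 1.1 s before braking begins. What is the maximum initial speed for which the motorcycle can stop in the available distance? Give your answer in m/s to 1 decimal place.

a = μg = 0.73 × 9.8 = 7.154 m/s².
Stopping distance: v·t_r + v²/(2a) = 184 with t_r = 1.1 s and a = 7.154 m/s².
So v² + 15.739 v − 2632.67 = 0.
Positive root: v = −a·t_r + √((a·t_r)² + 2a·d) = −7.869 + √(61.921 + 2632.67) = 44.0405 m/s.

Maximum speed ≈ 44.0 m/s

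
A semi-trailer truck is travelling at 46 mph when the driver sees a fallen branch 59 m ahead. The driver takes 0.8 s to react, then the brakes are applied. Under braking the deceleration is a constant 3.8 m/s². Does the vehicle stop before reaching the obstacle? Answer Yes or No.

No

46 mph × 0.44704 = 20.5638 m/s.
Reaction distance = 20.5638 × 0.8 = 16.451 m.
Braking distance = v²/(2a) = 422.870 / 7.600 = 55.641 m.
Total stopping distance = 16.451 + 55.641 = 72.092 m, vs 59 m available — it cannot stop in time and overshoots by 72.092 − 59 = 13.092 m.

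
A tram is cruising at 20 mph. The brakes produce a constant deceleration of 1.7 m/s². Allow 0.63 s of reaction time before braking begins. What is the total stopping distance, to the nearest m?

20 mph × 0.44704 = 8.9408 m/s.
Reaction distance = v·t_r = 8.9408 × 0.63 = 5.633 m.
Braking distance = v²/(2a) = 8.9408² / (2 × 1.700) = 79.938 / 3.400 = 23.511 m.
Total = 5.633 + 23.511 = 29.144 m.

Total stopping distance ≈ 29 m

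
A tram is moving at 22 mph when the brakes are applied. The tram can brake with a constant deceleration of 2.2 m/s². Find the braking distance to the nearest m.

22 mph × 0.44704 = 9.8349 m/s.
Braking distance = v²/(2a) = 9.8349² / (2 × 2.200) = 96.725 / 4.400 = 21.983 m.

Braking distance ≈ 22 m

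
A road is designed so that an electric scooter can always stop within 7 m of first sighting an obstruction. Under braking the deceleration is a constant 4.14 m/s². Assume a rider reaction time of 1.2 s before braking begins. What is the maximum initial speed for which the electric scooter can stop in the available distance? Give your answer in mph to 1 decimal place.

Maximum speed ≈ 9.2 mph

Stopping distance: v·t_r + v²/(2a) = 7 with t_r = 1.2 s and a = 4.140 m/s².
So v² + 9.936 v − 57.96 = 0.
Positive root: v = −a·t_r + √((a·t_r)² + 2a·d) = −4.968 + √(24.681 + 57.96) = 4.1227 m/s.
4.1227 m/s ÷ 0.44704 = 9.222 mph.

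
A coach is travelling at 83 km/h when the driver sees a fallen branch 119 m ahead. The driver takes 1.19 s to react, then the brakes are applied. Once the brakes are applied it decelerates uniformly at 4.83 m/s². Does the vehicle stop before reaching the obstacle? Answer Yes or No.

Yes

83 km/h ÷ 3.6 = 23.0556 m/s.
Reaction distance = 23.0556 × 1.19 = 27.436 m.
Braking distance = v²/(2a) = 531.561 / 9.660 = 55.027 m.
Total stopping distance = 27.436 + 55.027 = 82.463 m, vs 119 m available — it stops with 119 − 82.463 = 36.537 m to spare.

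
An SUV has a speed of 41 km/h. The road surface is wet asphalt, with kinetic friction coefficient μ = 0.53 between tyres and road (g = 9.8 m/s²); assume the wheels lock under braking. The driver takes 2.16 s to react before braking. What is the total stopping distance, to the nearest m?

Total stopping distance ≈ 37 m

41 km/h ÷ 3.6 = 11.3889 m/s.
a = μg = 0.53 × 9.8 = 5.194 m/s².
Reaction distance = v·t_r = 11.3889 × 2.16 = 24.600 m.
Braking distance = v²/(2a) = 11.3889² / (2 × 5.194) = 129.707 / 10.388 = 12.486 m.
Total = 24.600 + 12.486 = 37.086 m.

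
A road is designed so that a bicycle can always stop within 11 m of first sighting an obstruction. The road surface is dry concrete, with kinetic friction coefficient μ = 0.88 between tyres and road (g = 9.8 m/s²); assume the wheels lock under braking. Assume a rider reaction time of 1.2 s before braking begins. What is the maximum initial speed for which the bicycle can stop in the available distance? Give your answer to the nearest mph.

a = μg = 0.88 × 9.8 = 8.624 m/s².
Stopping distance: v·t_r + v²/(2a) = 11 with t_r = 1.2 s and a = 8.624 m/s².
So v² + 20.698 v − 189.73 = 0.
Positive root: v = −a·t_r + √((a·t_r)² + 2a·d) = −10.349 + √(107.102 + 189.73) = 6.8798 m/s.
6.8798 m/s ÷ 0.44704 = 15.390 mph.

Maximum speed ≈ 15 mph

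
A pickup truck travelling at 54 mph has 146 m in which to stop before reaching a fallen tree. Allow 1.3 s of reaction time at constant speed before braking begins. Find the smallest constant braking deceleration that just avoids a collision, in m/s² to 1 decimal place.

Required deceleration ≈ 2.5 m/s²

54 mph × 0.44704 = 24.1402 m/s.
Distance covered during reaction = 24.1402 × 1.3 = 31.382 m.
Distance available for braking: 146 − 31.382 = 114.618 m.
v² = 2a·d ⇒ a = v²/(2d) = 24.1402² / (2 × 114.618) = 582.749 / 229.236 = 2.5421 m/s².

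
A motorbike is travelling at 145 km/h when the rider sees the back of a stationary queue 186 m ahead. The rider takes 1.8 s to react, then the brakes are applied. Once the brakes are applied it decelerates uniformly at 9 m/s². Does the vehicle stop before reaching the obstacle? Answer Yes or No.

145 km/h ÷ 3.6 = 40.2778 m/s.
Reaction distance = 40.2778 × 1.8 = 72.500 m.
Braking distance = v²/(2a) = 1622.301 / 18.000 = 90.128 m.
Total stopping distance = 72.500 + 90.128 = 162.628 m, vs 186 m available — it stops with 186 − 162.628 = 23.372 m to spare.

Yes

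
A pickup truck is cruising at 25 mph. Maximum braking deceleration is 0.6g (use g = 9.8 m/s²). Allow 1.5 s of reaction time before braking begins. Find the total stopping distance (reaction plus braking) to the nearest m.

25 mph × 0.44704 = 11.1760 m/s.
a = 0.6 × 9.8 = 5.880 m/s².
Reaction distance = v·t_r = 11.1760 × 1.5 = 16.764 m.
Braking distance = v²/(2a) = 11.1760² / (2 × 5.880) = 124.903 / 11.760 = 10.621 m.
Total = 16.764 + 10.621 = 27.385 m.

Total stopping distance ≈ 27 m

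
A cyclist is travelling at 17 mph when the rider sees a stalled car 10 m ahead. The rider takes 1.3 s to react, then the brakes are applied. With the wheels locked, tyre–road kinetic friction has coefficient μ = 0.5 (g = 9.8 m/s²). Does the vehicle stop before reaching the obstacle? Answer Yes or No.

17 mph × 0.44704 = 7.5997 m/s.
a = μg = 0.5 × 9.8 = 4.900 m/s².
Reaction distance = 7.5997 × 1.3 = 9.880 m.
Braking distance = v²/(2a) = 57.755 / 9.800 = 5.893 m.
Total stopping distance = 9.880 + 5.893 = 15.773 m, vs 10 m available — it cannot stop in time and overshoots by 15.773 − 10 = 5.773 m.

No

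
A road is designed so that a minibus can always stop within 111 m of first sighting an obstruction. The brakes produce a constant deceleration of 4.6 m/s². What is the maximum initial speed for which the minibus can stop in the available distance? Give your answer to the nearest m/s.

v²/(2a) = d ⇒ v = √(2 × 4.600 × 111) = √1021.20 = 31.9562 m/s.

Maximum speed ≈ 32 m/s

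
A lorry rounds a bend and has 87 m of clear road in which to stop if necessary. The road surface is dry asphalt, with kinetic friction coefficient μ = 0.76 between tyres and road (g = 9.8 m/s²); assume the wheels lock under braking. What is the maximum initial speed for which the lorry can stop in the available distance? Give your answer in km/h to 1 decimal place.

Maximum speed ≈ 129.6 km/h

a = μg = 0.76 × 9.8 = 7.448 m/s².
v²/(2a) = d ⇒ v = √(2 × 7.448 × 87) = √1295.95 = 35.9993 m/s.
35.9993 m/s × 3.6 = 129.597 km/h.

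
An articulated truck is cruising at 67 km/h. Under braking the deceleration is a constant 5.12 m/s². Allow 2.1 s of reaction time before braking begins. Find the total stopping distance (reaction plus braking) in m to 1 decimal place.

67 km/h ÷ 3.6 = 18.6111 m/s.
Reaction distance = v·t_r = 18.6111 × 2.1 = 39.083 m.
Braking distance = v²/(2a) = 18.6111² / (2 × 5.120) = 346.373 / 10.240 = 33.825 m.
Total = 39.083 + 33.825 = 72.908 m.

Total stopping distance ≈ 72.9 m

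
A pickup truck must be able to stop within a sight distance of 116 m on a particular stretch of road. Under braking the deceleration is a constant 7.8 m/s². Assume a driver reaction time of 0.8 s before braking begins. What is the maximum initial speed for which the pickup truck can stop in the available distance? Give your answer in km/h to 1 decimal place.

Maximum speed ≈ 132.3 km/h

Stopping distance: v·t_r + v²/(2a) = 116 with t_r = 0.8 s and a = 7.800 m/s².
So v² + 12.480 v − 1809.60 = 0.
Positive root: v = −a·t_r + √((a·t_r)² + 2a·d) = −6.240 + √(38.938 + 1809.60) = 36.7546 m/s.
36.7546 m/s × 3.6 = 132.317 km/h.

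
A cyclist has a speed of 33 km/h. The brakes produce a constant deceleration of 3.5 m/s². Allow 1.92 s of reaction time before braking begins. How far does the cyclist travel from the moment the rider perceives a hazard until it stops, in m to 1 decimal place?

33 km/h ÷ 3.6 = 9.1667 m/s.
Reaction distance = v·t_r = 9.1667 × 1.92 = 17.600 m.
Braking distance = v²/(2a) = 9.1667² / (2 × 3.500) = 84.028 / 7.000 = 12.004 m.
Total = 17.600 + 12.004 = 29.604 m.

Total stopping distance ≈ 29.6 m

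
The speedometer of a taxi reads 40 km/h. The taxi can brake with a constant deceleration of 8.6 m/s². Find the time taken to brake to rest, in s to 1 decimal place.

Braking time ≈ 1.3 s

40 km/h ÷ 3.6 = 11.1111 m/s.
Braking time = v/a = 11.1111 / 8.600 = 1.292 s.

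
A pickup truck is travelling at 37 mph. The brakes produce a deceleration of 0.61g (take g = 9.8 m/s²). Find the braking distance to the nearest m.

37 mph × 0.44704 = 16.5405 m/s.
a = 0.61 × 9.8 = 5.978 m/s².
Braking distance = v²/(2a) = 16.5405² / (2 × 5.978) = 273.588 / 11.956 = 22.883 m.

Braking distance ≈ 23 m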